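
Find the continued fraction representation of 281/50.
[5; 1, 1, 1, 1, 1, 2, 2]

Euclidean algorithm steps:
281 = 5 × 50 + 31
50 = 1 × 31 + 19
31 = 1 × 19 + 12
19 = 1 × 12 + 7
12 = 1 × 7 + 5
7 = 1 × 5 + 2
5 = 2 × 2 + 1
2 = 2 × 1 + 0
Continued fraction: [5; 1, 1, 1, 1, 1, 2, 2]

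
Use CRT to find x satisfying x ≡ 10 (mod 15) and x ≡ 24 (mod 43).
325

Using Chinese Remainder Theorem:
M = 15 × 43 = 645
M1 = 43, M2 = 15
y1 = 43^(-1) mod 15 = 7
y2 = 15^(-1) mod 43 = 23
x = (10×43×7 + 24×15×23) mod 645 = 325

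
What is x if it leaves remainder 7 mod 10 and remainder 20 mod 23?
227

Using Chinese Remainder Theorem:
M = 10 × 23 = 230
M1 = 23, M2 = 10
y1 = 23^(-1) mod 10 = 7
y2 = 10^(-1) mod 23 = 7
x = (7×23×7 + 20×10×7) mod 230 = 227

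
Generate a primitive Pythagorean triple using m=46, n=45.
(91, 4140, 4141)

Euclid's formula: a = m² - n², b = 2mn, c = m² + n²
m = 46, n = 45
a = 46² - 45² = 2116 - 2025 = 91
b = 2 × 46 × 45 = 4140
c = 46² + 45² = 2116 + 2025 = 4141
Verification: 91² + 4140² = 8281 + 17139600 = 17147881 = 4141² ✓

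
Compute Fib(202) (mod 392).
223

Matrix identity: Q^n = [[F_(n+1), F_n], [F_n, F_(n-1)]] with Q = [[1,1],[1,0]].
n = 202 = 11001010₂. Square-and-multiply, entries mod 392:
Q^1 = [[1,1],[1,0]]
Q^3 = (Q^1)²·Q = [[3,2],[2,1]]
Q^6 = (Q^3)² = [[13,8],[8,5]]
Q^12 = (Q^6)² = [[233,144],[144,89]]
Q^25 = (Q^12)²·Q = [[265,153],[153,112]]
Q^50 = (Q^25)² = [[338,57],[57,281]]
Q^101 = (Q^50)²·Q = [[288,285],[285,3]]
Q^202 = (Q^101)² = [[313,223],[223,90]]
F_202 mod 392 = Q^202[0][1] = 223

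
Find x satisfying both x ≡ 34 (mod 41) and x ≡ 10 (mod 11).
362

Using Chinese Remainder Theorem:
M = 41 × 11 = 451
M1 = 11, M2 = 41
y1 = 11^(-1) mod 41 = 15
y2 = 41^(-1) mod 11 = 7
x = (34×11×15 + 10×41×7) mod 451 = 362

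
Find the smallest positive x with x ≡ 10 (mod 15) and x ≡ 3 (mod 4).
55

Using Chinese Remainder Theorem:
M = 15 × 4 = 60
M1 = 4, M2 = 15
y1 = 4^(-1) mod 15 = 4
y2 = 15^(-1) mod 4 = 3
x = (10×4×4 + 3×15×3) mod 60 = 55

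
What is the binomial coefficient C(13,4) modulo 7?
1

Using Lucas' theorem:
Write n=13 and k=4 in base 7:
n in base 7: [1, 6]
k in base 7: [0, 4]
C(13,4) mod 7 = ∏ C(n_i, k_i) mod 7
Digit binomials (mod 7): C(1,0) = 1; C(6,4) = 15 ≡ 1
Product: 1 × 1 = 1 ≡ 1 (mod 7)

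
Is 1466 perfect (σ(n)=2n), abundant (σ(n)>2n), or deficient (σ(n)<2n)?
deficient

Proper divisors of 1466: sum = 1 + 2 + 733 = 736
Since 736 < 1466, 1466 is deficient.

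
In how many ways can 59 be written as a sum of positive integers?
831820

p(n) counts ways to write n as a sum of positive integers (order ignored).
Euler's pentagonal recurrence: p(k) = p(k-1) + p(k-2) - p(k-5) - p(k-7) + p(k-12) + p(k-15) - ... (offsets j(3j∓1)/2, signs ++--, p(0)=1, p(<0)=0).
DP table for k = 0..58: p(0)=1, p(1)=1, p(2)=2, p(3)=3, p(4)=5, p(5)=7, p(6)=11, p(7)=15, p(8)=22, p(9)=30, p(10)=42, p(11)=56, p(12)=77, p(13)=101, p(14)=135, p(15)=176, p(16)=231, p(17)=297, p(18)=385, p(19)=490, p(20)=627, p(21)=792, p(22)=1002, p(23)=1255, p(24)=1575, p(25)=1958, p(26)=2436, p(27)=3010, p(28)=3718, p(29)=4565, p(30)=5604, p(31)=6842, p(32)=8349, p(33)=10143, p(34)=12310, p(35)=14883, p(36)=17977, p(37)=21637, p(38)=26015, p(39)=31185, p(40)=37338, p(41)=44583, p(42)=53174, p(43)=63261, p(44)=75175, p(45)=89134, p(46)=105558, p(47)=124754, p(48)=147273, p(49)=173525, p(50)=204226, p(51)=239943, p(52)=281589, p(53)=329931, p(54)=386155, p(55)=451276, p(56)=526823, p(57)=614154, p(58)=715220.
Final step: p(59) = p(58) + p(57) - p(54) - p(52) + p(47) + p(44) - p(37) - p(33) + p(24) + p(19) - p(8) - p(2)
= 715220 + 614154 - 386155 - 281589 + 124754 + 75175 - 21637 - 10143 + 1575 + 490 - 22 - 2
= 831820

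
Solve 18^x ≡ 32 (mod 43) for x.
9

Baby-step giant-step with step n = ⌈√43⌉ = 7.
Baby steps 18^j mod 43 (j:value) for j=0..6: 0:1, 1:18, 2:23, 3:27, 4:13, 5:19, 6:41.
Giant-step multiplier: 18^(-7) ≡ 18^(42-7) = 18^35 ≡ 37 (mod 43).
Giant steps γ_i = 32·37^i mod 43: γ_0=32, γ_1=23 (in table at j=2).
x = i·n + j = 1·7 + 2 = 9.
Check: 18^9 ≡ 32 (mod 43).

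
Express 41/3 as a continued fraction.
[13; 1, 2]

Euclidean algorithm steps:
41 = 13 × 3 + 2
3 = 1 × 2 + 1
2 = 2 × 1 + 0
Continued fraction: [13; 1, 2]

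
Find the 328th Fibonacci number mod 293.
65

Matrix identity: Q^n = [[F_(n+1), F_n], [F_n, F_(n-1)]] with Q = [[1,1],[1,0]].
n = 328 = 101001000₂. Square-and-multiply, entries mod 293:
Q^1 = [[1,1],[1,0]]
Q^2 = (Q^1)² = [[2,1],[1,1]]
Q^5 = (Q^2)²·Q = [[8,5],[5,3]]
Q^10 = (Q^5)² = [[89,55],[55,34]]
Q^20 = (Q^10)² = [[105,26],[26,79]]
Q^41 = (Q^20)²·Q = [[77,274],[274,96]]
Q^82 = (Q^41)² = [[137,229],[229,201]]
Q^164 = (Q^82)² = [[11,50],[50,254]]
Q^328 = (Q^164)² = [[277,65],[65,212]]
F_328 mod 293 = Q^328[0][1] = 65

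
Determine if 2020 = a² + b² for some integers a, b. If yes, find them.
16² + 42² (a=16, b=42)

Factorization: 2020 = 2^2 × 5 × 101
By Fermat: n is sum of two squares iff every prime p ≡ 3 (mod 4) appears to even power.
All primes ≡ 3 (mod 4) appear to even power.
Search a = 0, 1, 2, … for 2020 - a² a perfect square: first hit at a = 16: 2020 - 256 = 1764 = 42².
2020 = 16² + 42² = 256 + 1764 ✓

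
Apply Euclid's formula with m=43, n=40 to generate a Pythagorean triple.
(249, 3440, 3449)

Euclid's formula: a = m² - n², b = 2mn, c = m² + n²
m = 43, n = 40
a = 43² - 40² = 1849 - 1600 = 249
b = 2 × 43 × 40 = 3440
c = 43² + 40² = 1849 + 1600 = 3449
Verification: 249² + 3440² = 62001 + 11833600 = 11895601 = 3449² ✓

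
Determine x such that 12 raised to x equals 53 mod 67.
3

Baby-step giant-step with step n = ⌈√67⌉ = 9.
Baby steps 12^j mod 67 (j:value) for j=0..8: 0:1, 1:12, 2:10, 3:53, 4:33, 5:61, 6:62, 7:7, 8:17.
h = 53 is already in the table at j=3, so x = 3.
Check: 12^3 ≡ 53 (mod 67).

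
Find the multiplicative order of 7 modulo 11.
10

11 is prime, so ord(7) divides φ(11) = 10.
Divisors of 10: 1, 2, 5, 10.
Repeated squaring: 7^1 ≡ 7, 7^2 ≡ 5, 7^4 ≡ 3, 7^8 ≡ 9 (mod 11).
Test 7^d mod 11 for each divisor d in increasing order:
7^1 ≡ 7
7^2 ≡ 5
7^5 = 7^4·7^1 ≡ 10
7^10 = 7^8·7^2 ≡ 1  ← first divisor giving 1
The order is 10.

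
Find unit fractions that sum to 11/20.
1/2 + 1/20

Greedy algorithm:
11/20: ceiling(20/11) = 2, use 1/2
1/20: ceiling(20/1) = 20, use 1/20
Result: 11/20 = 1/2 + 1/20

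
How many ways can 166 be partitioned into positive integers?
189334822579

p(n) counts ways to write n as a sum of positive integers (order ignored).
Euler's pentagonal recurrence: p(k) = p(k-1) + p(k-2) - p(k-5) - p(k-7) + p(k-12) + p(k-15) - ... (offsets j(3j∓1)/2, signs ++--, p(0)=1, p(<0)=0).
DP table for k = 0..165: p(0)=1, p(1)=1, p(2)=2, p(3)=3, p(4)=5, p(5)=7, p(6)=11, p(7)=15, p(8)=22, p(9)=30, p(10)=42, p(11)=56, p(12)=77, p(13)=101, p(14)=135, p(15)=176, p(16)=231, p(17)=297, p(18)=385, p(19)=490, p(20)=627, p(21)=792, p(22)=1002, p(23)=1255, p(24)=1575, p(25)=1958, p(26)=2436, p(27)=3010, p(28)=3718, p(29)=4565, p(30)=5604, p(31)=6842, p(32)=8349, p(33)=10143, p(34)=12310, p(35)=14883, p(36)=17977, p(37)=21637, p(38)=26015, p(39)=31185, p(40)=37338, p(41)=44583, p(42)=53174, p(43)=63261, p(44)=75175, p(45)=89134, p(46)=105558, p(47)=124754, p(48)=147273, p(49)=173525, p(50)=204226, p(51)=239943, p(52)=281589, p(53)=329931, p(54)=386155, p(55)=451276, p(56)=526823, p(57)=614154, p(58)=715220, p(59)=831820, p(60)=966467, p(61)=1121505, p(62)=1300156, p(63)=1505499, p(64)=1741630, p(65)=2012558, p(66)=2323520, p(67)=2679689, p(68)=3087735, p(69)=3554345, p(70)=4087968, p(71)=4697205, p(72)=5392783, p(73)=6185689, p(74)=7089500, p(75)=8118264, p(76)=9289091, p(77)=10619863, p(78)=12132164, p(79)=13848650, p(80)=15796476, p(81)=18004327, p(82)=20506255, p(83)=23338469, p(84)=26543660, p(85)=30167357, p(86)=34262962, p(87)=38887673, p(88)=44108109, p(89)=49995925, p(90)=56634173, p(91)=64112359, p(92)=72533807, p(93)=82010177, p(94)=92669720, p(95)=104651419, p(96)=118114304, p(97)=133230930, p(98)=150198136, p(99)=169229875, p(100)=190569292, p(101)=214481126, p(102)=241265379, p(103)=271248950, p(104)=304801365, p(105)=342325709, p(106)=384276336, p(107)=431149389, p(108)=483502844, p(109)=541946240, p(110)=607163746, p(111)=679903203, p(112)=761002156, p(113)=851376628, p(114)=952050665, p(115)=1064144451, p(116)=1188908248, p(117)=1327710076, p(118)=1482074143, p(119)=1653668665, p(120)=1844349560, p(121)=2056148051, p(122)=2291320912, p(123)=2552338241, p(124)=2841940500, p(125)=3163127352, p(126)=3519222692, p(127)=3913864295, p(128)=4351078600, p(129)=4835271870, p(130)=5371315400, p(131)=5964539504, p(132)=6620830889, p(133)=7346629512, p(134)=8149040695, p(135)=9035836076, p(136)=10015581680, p(137)=11097645016, p(138)=12292341831, p(139)=13610949895, p(140)=15065878135, p(141)=16670689208, p(142)=18440293320, p(143)=20390982757, p(144)=22540654445, p(145)=24908858009, p(146)=27517052599, p(147)=30388671978, p(148)=33549419497, p(149)=37027355200, p(150)=40853235313, p(151)=45060624582, p(152)=49686288421, p(153)=54770336324, p(154)=60356673280, p(155)=66493182097, p(156)=73232243759, p(157)=80630964769, p(158)=88751778802, p(159)=97662728555, p(160)=107438159466, p(161)=118159068427, p(162)=129913904637, p(163)=142798995930, p(164)=156919475295, p(165)=172389800255.
Final step: p(166) = p(165) + p(164) - p(161) - p(159) + p(154) + p(151) - p(144) - p(140) + p(131) + p(126) - p(115) - p(109) + p(96) + p(89) - p(74) - p(66) + p(49) + p(40) - p(21) - p(11)
= 172389800255 + 156919475295 - 118159068427 - 97662728555 + 60356673280 + 45060624582 - 22540654445 - 15065878135 + 5964539504 + 3519222692 - 1064144451 - 541946240 + 118114304 + 49995925 - 7089500 - 2323520 + 173525 + 37338 - 792 - 56
= 189334822579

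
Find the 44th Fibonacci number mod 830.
633

Matrix identity: Q^n = [[F_(n+1), F_n], [F_n, F_(n-1)]] with Q = [[1,1],[1,0]].
n = 44 = 101100₂. Square-and-multiply, entries mod 830:
Q^1 = [[1,1],[1,0]]
Q^2 = (Q^1)² = [[2,1],[1,1]]
Q^5 = (Q^2)²·Q = [[8,5],[5,3]]
Q^11 = (Q^5)²·Q = [[144,89],[89,55]]
Q^22 = (Q^11)² = [[437,281],[281,156]]
Q^44 = (Q^22)² = [[180,633],[633,377]]
F_44 mod 830 = Q^44[0][1] = 633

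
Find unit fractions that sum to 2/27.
1/14 + 1/378

Greedy algorithm:
2/27: ceiling(27/2) = 14, use 1/14
1/378: ceiling(378/1) = 378, use 1/378
Result: 2/27 = 1/14 + 1/378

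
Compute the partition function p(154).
60356673280

p(n) counts ways to write n as a sum of positive integers (order ignored).
Euler's pentagonal recurrence: p(k) = p(k-1) + p(k-2) - p(k-5) - p(k-7) + p(k-12) + p(k-15) - ... (offsets j(3j∓1)/2, signs ++--, p(0)=1, p(<0)=0).
DP table for k = 0..153: p(0)=1, p(1)=1, p(2)=2, p(3)=3, p(4)=5, p(5)=7, p(6)=11, p(7)=15, p(8)=22, p(9)=30, p(10)=42, p(11)=56, p(12)=77, p(13)=101, p(14)=135, p(15)=176, p(16)=231, p(17)=297, p(18)=385, p(19)=490, p(20)=627, p(21)=792, p(22)=1002, p(23)=1255, p(24)=1575, p(25)=1958, p(26)=2436, p(27)=3010, p(28)=3718, p(29)=4565, p(30)=5604, p(31)=6842, p(32)=8349, p(33)=10143, p(34)=12310, p(35)=14883, p(36)=17977, p(37)=21637, p(38)=26015, p(39)=31185, p(40)=37338, p(41)=44583, p(42)=53174, p(43)=63261, p(44)=75175, p(45)=89134, p(46)=105558, p(47)=124754, p(48)=147273, p(49)=173525, p(50)=204226, p(51)=239943, p(52)=281589, p(53)=329931, p(54)=386155, p(55)=451276, p(56)=526823, p(57)=614154, p(58)=715220, p(59)=831820, p(60)=966467, p(61)=1121505, p(62)=1300156, p(63)=1505499, p(64)=1741630, p(65)=2012558, p(66)=2323520, p(67)=2679689, p(68)=3087735, p(69)=3554345, p(70)=4087968, p(71)=4697205, p(72)=5392783, p(73)=6185689, p(74)=7089500, p(75)=8118264, p(76)=9289091, p(77)=10619863, p(78)=12132164, p(79)=13848650, p(80)=15796476, p(81)=18004327, p(82)=20506255, p(83)=23338469, p(84)=26543660, p(85)=30167357, p(86)=34262962, p(87)=38887673, p(88)=44108109, p(89)=49995925, p(90)=56634173, p(91)=64112359, p(92)=72533807, p(93)=82010177, p(94)=92669720, p(95)=104651419, p(96)=118114304, p(97)=133230930, p(98)=150198136, p(99)=169229875, p(100)=190569292, p(101)=214481126, p(102)=241265379, p(103)=271248950, p(104)=304801365, p(105)=342325709, p(106)=384276336, p(107)=431149389, p(108)=483502844, p(109)=541946240, p(110)=607163746, p(111)=679903203, p(112)=761002156, p(113)=851376628, p(114)=952050665, p(115)=1064144451, p(116)=1188908248, p(117)=1327710076, p(118)=1482074143, p(119)=1653668665, p(120)=1844349560, p(121)=2056148051, p(122)=2291320912, p(123)=2552338241, p(124)=2841940500, p(125)=3163127352, p(126)=3519222692, p(127)=3913864295, p(128)=4351078600, p(129)=4835271870, p(130)=5371315400, p(131)=5964539504, p(132)=6620830889, p(133)=7346629512, p(134)=8149040695, p(135)=9035836076, p(136)=10015581680, p(137)=11097645016, p(138)=12292341831, p(139)=13610949895, p(140)=15065878135, p(141)=16670689208, p(142)=18440293320, p(143)=20390982757, p(144)=22540654445, p(145)=24908858009, p(146)=27517052599, p(147)=30388671978, p(148)=33549419497, p(149)=37027355200, p(150)=40853235313, p(151)=45060624582, p(152)=49686288421, p(153)=54770336324.
Final step: p(154) = p(153) + p(152) - p(149) - p(147) + p(142) + p(139) - p(132) - p(128) + p(119) + p(114) - p(103) - p(97) + p(84) + p(77) - p(62) - p(54) + p(37) + p(28) - p(9)
= 54770336324 + 49686288421 - 37027355200 - 30388671978 + 18440293320 + 13610949895 - 6620830889 - 4351078600 + 1653668665 + 952050665 - 271248950 - 133230930 + 26543660 + 10619863 - 1300156 - 386155 + 21637 + 3718 - 30
= 60356673280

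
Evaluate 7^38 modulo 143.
75

Repeated squaring. Binary of 38 = 100110.
7^1 ≡ 7 (mod 143); 7^2 ≡ 49 (mod 143); 7^4 ≡ 113 (mod 143); 7^8 ≡ 42 (mod 143); 7^16 ≡ 48 (mod 143); 7^32 ≡ 16 (mod 143)
7^38 = 7^2 × 7^4 × 7^32 ≡ 75 (mod 143)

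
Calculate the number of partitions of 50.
204226

p(n) counts ways to write n as a sum of positive integers (order ignored).
Euler's pentagonal recurrence: p(k) = p(k-1) + p(k-2) - p(k-5) - p(k-7) + p(k-12) + p(k-15) - ... (offsets j(3j∓1)/2, signs ++--, p(0)=1, p(<0)=0).
DP table for k = 0..49: p(0)=1, p(1)=1, p(2)=2, p(3)=3, p(4)=5, p(5)=7, p(6)=11, p(7)=15, p(8)=22, p(9)=30, p(10)=42, p(11)=56, p(12)=77, p(13)=101, p(14)=135, p(15)=176, p(16)=231, p(17)=297, p(18)=385, p(19)=490, p(20)=627, p(21)=792, p(22)=1002, p(23)=1255, p(24)=1575, p(25)=1958, p(26)=2436, p(27)=3010, p(28)=3718, p(29)=4565, p(30)=5604, p(31)=6842, p(32)=8349, p(33)=10143, p(34)=12310, p(35)=14883, p(36)=17977, p(37)=21637, p(38)=26015, p(39)=31185, p(40)=37338, p(41)=44583, p(42)=53174, p(43)=63261, p(44)=75175, p(45)=89134, p(46)=105558, p(47)=124754, p(48)=147273, p(49)=173525.
Final step: p(50) = p(49) + p(48) - p(45) - p(43) + p(38) + p(35) - p(28) - p(24) + p(15) + p(10)
= 173525 + 147273 - 89134 - 63261 + 26015 + 14883 - 3718 - 1575 + 176 + 42
= 204226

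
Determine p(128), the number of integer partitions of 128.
4351078600

p(n) counts ways to write n as a sum of positive integers (order ignored).
Euler's pentagonal recurrence: p(k) = p(k-1) + p(k-2) - p(k-5) - p(k-7) + p(k-12) + p(k-15) - ... (offsets j(3j∓1)/2, signs ++--, p(0)=1, p(<0)=0).
DP table for k = 0..127: p(0)=1, p(1)=1, p(2)=2, p(3)=3, p(4)=5, p(5)=7, p(6)=11, p(7)=15, p(8)=22, p(9)=30, p(10)=42, p(11)=56, p(12)=77, p(13)=101, p(14)=135, p(15)=176, p(16)=231, p(17)=297, p(18)=385, p(19)=490, p(20)=627, p(21)=792, p(22)=1002, p(23)=1255, p(24)=1575, p(25)=1958, p(26)=2436, p(27)=3010, p(28)=3718, p(29)=4565, p(30)=5604, p(31)=6842, p(32)=8349, p(33)=10143, p(34)=12310, p(35)=14883, p(36)=17977, p(37)=21637, p(38)=26015, p(39)=31185, p(40)=37338, p(41)=44583, p(42)=53174, p(43)=63261, p(44)=75175, p(45)=89134, p(46)=105558, p(47)=124754, p(48)=147273, p(49)=173525, p(50)=204226, p(51)=239943, p(52)=281589, p(53)=329931, p(54)=386155, p(55)=451276, p(56)=526823, p(57)=614154, p(58)=715220, p(59)=831820, p(60)=966467, p(61)=1121505, p(62)=1300156, p(63)=1505499, p(64)=1741630, p(65)=2012558, p(66)=2323520, p(67)=2679689, p(68)=3087735, p(69)=3554345, p(70)=4087968, p(71)=4697205, p(72)=5392783, p(73)=6185689, p(74)=7089500, p(75)=8118264, p(76)=9289091, p(77)=10619863, p(78)=12132164, p(79)=13848650, p(80)=15796476, p(81)=18004327, p(82)=20506255, p(83)=23338469, p(84)=26543660, p(85)=30167357, p(86)=34262962, p(87)=38887673, p(88)=44108109, p(89)=49995925, p(90)=56634173, p(91)=64112359, p(92)=72533807, p(93)=82010177, p(94)=92669720, p(95)=104651419, p(96)=118114304, p(97)=133230930, p(98)=150198136, p(99)=169229875, p(100)=190569292, p(101)=214481126, p(102)=241265379, p(103)=271248950, p(104)=304801365, p(105)=342325709, p(106)=384276336, p(107)=431149389, p(108)=483502844, p(109)=541946240, p(110)=607163746, p(111)=679903203, p(112)=761002156, p(113)=851376628, p(114)=952050665, p(115)=1064144451, p(116)=1188908248, p(117)=1327710076, p(118)=1482074143, p(119)=1653668665, p(120)=1844349560, p(121)=2056148051, p(122)=2291320912, p(123)=2552338241, p(124)=2841940500, p(125)=3163127352, p(126)=3519222692, p(127)=3913864295.
Final step: p(128) = p(127) + p(126) - p(123) - p(121) + p(116) + p(113) - p(106) - p(102) + p(93) + p(88) - p(77) - p(71) + p(58) + p(51) - p(36) - p(28) + p(11) + p(2)
= 3913864295 + 3519222692 - 2552338241 - 2056148051 + 1188908248 + 851376628 - 384276336 - 241265379 + 82010177 + 44108109 - 10619863 - 4697205 + 715220 + 239943 - 17977 - 3718 + 56 + 2
= 4351078600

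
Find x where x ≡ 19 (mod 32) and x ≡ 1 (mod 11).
243

Using Chinese Remainder Theorem:
M = 32 × 11 = 352
M1 = 11, M2 = 32
y1 = 11^(-1) mod 32 = 3
y2 = 32^(-1) mod 11 = 10
x = (19×11×3 + 1×32×10) mod 352 = 243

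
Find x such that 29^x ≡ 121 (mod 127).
38

Baby-step giant-step with step n = ⌈√127⌉ = 12.
Baby steps 29^j mod 127 (j:value) for j=0..11: 0:1, 1:29, 2:79, 3:5, 4:18, 5:14, 6:25, 7:90, 8:70, 9:125, 10:69, 11:96.
Giant-step multiplier: 29^(-12) ≡ 29^(126-12) = 29^114 ≡ 38 (mod 127).
Giant steps γ_i = 121·38^i mod 127: γ_0=121, γ_1=26, γ_2=99, γ_3=79 (in table at j=2).
x = i·n + j = 3·12 + 2 = 38.
Check: 29^38 ≡ 121 (mod 127).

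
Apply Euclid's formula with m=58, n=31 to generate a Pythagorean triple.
(2403, 3596, 4325)

Euclid's formula: a = m² - n², b = 2mn, c = m² + n²
m = 58, n = 31
a = 58² - 31² = 3364 - 961 = 2403
b = 2 × 58 × 31 = 3596
c = 58² + 31² = 3364 + 961 = 4325
Verification: 2403² + 3596² = 5774409 + 12931216 = 18705625 = 4325² ✓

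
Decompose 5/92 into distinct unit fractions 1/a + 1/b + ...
1/19 + 1/583 + 1/1019084

Greedy algorithm:
5/92: ceiling(92/5) = 19, use 1/19
3/1748: ceiling(1748/3) = 583, use 1/583
1/1019084: ceiling(1019084/1) = 1019084, use 1/1019084
Result: 5/92 = 1/19 + 1/583 + 1/1019084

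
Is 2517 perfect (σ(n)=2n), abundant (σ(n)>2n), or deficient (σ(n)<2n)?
deficient

Proper divisors of 2517: sum = 1 + 3 + 839 = 843
Since 843 < 2517, 2517 is deficient.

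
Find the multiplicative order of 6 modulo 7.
2

7 is prime, so ord(6) divides φ(7) = 6.
Divisors of 6: 1, 2, 3, 6.
Repeated squaring: 6^1 ≡ 6, 6^2 ≡ 1, 6^4 ≡ 1 (mod 7).
Test 6^d mod 7 for each divisor d in increasing order:
6^1 ≡ 6
6^2 ≡ 1  ← first divisor giving 1
The order is 2.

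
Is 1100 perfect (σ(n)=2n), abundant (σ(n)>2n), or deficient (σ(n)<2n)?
abundant

Proper divisors of 1100: sum = 1 + 2 + 4 + 5 + 10 + 11 + 20 + 22 + ... + 110 + 220 + 275 + 550 (17 divisors) = 1504
Since 1504 > 1100, 1100 is abundant.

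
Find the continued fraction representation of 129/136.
[0; 1, 18, 2, 3]

Euclidean algorithm steps:
129 = 0 × 136 + 129
136 = 1 × 129 + 7
129 = 18 × 7 + 3
7 = 2 × 3 + 1
3 = 3 × 1 + 0
Continued fraction: [0; 1, 18, 2, 3]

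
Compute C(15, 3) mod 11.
4

Using Lucas' theorem:
Write n=15 and k=3 in base 11:
n in base 11: [1, 4]
k in base 11: [0, 3]
C(15,3) mod 11 = ∏ C(n_i, k_i) mod 11
Digit binomials (mod 11): C(1,0) = 1; C(4,3) = 4
Product: 1 × 4 = 4 ≡ 4 (mod 11)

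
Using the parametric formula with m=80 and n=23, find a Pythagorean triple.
(5871, 3680, 6929)

Euclid's formula: a = m² - n², b = 2mn, c = m² + n²
m = 80, n = 23
a = 80² - 23² = 6400 - 529 = 5871
b = 2 × 80 × 23 = 3680
c = 80² + 23² = 6400 + 529 = 6929
Verification: 5871² + 3680² = 34468641 + 13542400 = 48011041 = 6929² ✓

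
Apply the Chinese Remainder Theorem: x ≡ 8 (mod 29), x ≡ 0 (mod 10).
240

Using Chinese Remainder Theorem:
M = 29 × 10 = 290
M1 = 10, M2 = 29
y1 = 10^(-1) mod 29 = 3
y2 = 29^(-1) mod 10 = 9
x = (8×10×3 + 0×29×9) mod 290 = 240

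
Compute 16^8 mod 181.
15

Repeated squaring. Binary of 8 = 1000.
16^1 ≡ 16 (mod 181); 16^2 ≡ 75 (mod 181); 16^4 ≡ 14 (mod 181); 16^8 ≡ 15 (mod 181)
16^8 = 16^8 ≡ 15 (mod 181)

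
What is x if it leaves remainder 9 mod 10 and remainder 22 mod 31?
239

Using Chinese Remainder Theorem:
M = 10 × 31 = 310
M1 = 31, M2 = 10
y1 = 31^(-1) mod 10 = 1
y2 = 10^(-1) mod 31 = 28
x = (9×31×1 + 22×10×28) mod 310 = 239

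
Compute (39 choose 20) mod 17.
3

Using Lucas' theorem:
Write n=39 and k=20 in base 17:
n in base 17: [2, 5]
k in base 17: [1, 3]
C(39,20) mod 17 = ∏ C(n_i, k_i) mod 17
Digit binomials (mod 17): C(2,1) = 2; C(5,3) = 10
Product: 2 × 10 = 20 ≡ 3 (mod 17)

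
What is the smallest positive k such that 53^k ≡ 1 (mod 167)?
166

167 is prime, so ord(53) divides φ(167) = 166.
Divisors of 166: 1, 2, 83, 166.
Repeated squaring: 53^1 ≡ 53, 53^2 ≡ 137, 53^4 ≡ 65, 53^8 ≡ 50, 53^16 ≡ 162, 53^32 ≡ 25, 53^64 ≡ 124, 53^128 ≡ 12 (mod 167).
Test 53^d mod 167 for each divisor d in increasing order:
53^1 ≡ 53
53^2 ≡ 137
53^83 = 53^64·53^16·53^2·53^1 ≡ 166
53^166 = 53^128·53^32·53^4·53^2 ≡ 1  ← first divisor giving 1
The order is 166.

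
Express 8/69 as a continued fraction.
[0; 8, 1, 1, 1, 2]

Euclidean algorithm steps:
8 = 0 × 69 + 8
69 = 8 × 8 + 5
8 = 1 × 5 + 3
5 = 1 × 3 + 2
3 = 1 × 2 + 1
2 = 2 × 1 + 0
Continued fraction: [0; 8, 1, 1, 1, 2]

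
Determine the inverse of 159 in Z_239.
236

gcd(159, 239) = 1, so the inverse exists.
Extended Euclidean algorithm on (239, 159):
239 = 1 × 159 + 80  ⟹  80 = (1)·239 + (-1)·159
159 = 1 × 80 + 79  ⟹  79 = (-1)·239 + (2)·159
80 = 1 × 79 + 1  ⟹  1 = (2)·239 + (-3)·159
So (-3)·159 ≡ 1 (mod 239), i.e. 159^(-1) ≡ -3 ≡ 236 (mod 239).
Check: 159 × 236 = 37524 ≡ 1 (mod 239)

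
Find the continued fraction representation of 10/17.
[0; 1, 1, 2, 3]

Euclidean algorithm steps:
10 = 0 × 17 + 10
17 = 1 × 10 + 7
10 = 1 × 7 + 3
7 = 2 × 3 + 1
3 = 3 × 1 + 0
Continued fraction: [0; 1, 1, 2, 3]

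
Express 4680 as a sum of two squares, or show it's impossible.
18² + 66² (a=18, b=66)

Factorization: 4680 = 2^3 × 3^2 × 5 × 13
By Fermat: n is sum of two squares iff every prime p ≡ 3 (mod 4) appears to even power.
All primes ≡ 3 (mod 4) appear to even power.
Search a = 0, 1, 2, … for 4680 - a² a perfect square: first hit at a = 18: 4680 - 324 = 4356 = 66².
4680 = 18² + 66² = 324 + 4356 ✓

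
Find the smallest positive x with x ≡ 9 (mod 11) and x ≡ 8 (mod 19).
141

Using Chinese Remainder Theorem:
M = 11 × 19 = 209
M1 = 19, M2 = 11
y1 = 19^(-1) mod 11 = 7
y2 = 11^(-1) mod 19 = 7
x = (9×19×7 + 8×11×7) mod 209 = 141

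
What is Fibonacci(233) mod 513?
58

Matrix identity: Q^n = [[F_(n+1), F_n], [F_n, F_(n-1)]] with Q = [[1,1],[1,0]].
n = 233 = 11101001₂. Square-and-multiply, entries mod 513:
Q^1 = [[1,1],[1,0]]
Q^3 = (Q^1)²·Q = [[3,2],[2,1]]
Q^7 = (Q^3)²·Q = [[21,13],[13,8]]
Q^14 = (Q^7)² = [[97,377],[377,233]]
Q^29 = (Q^14)²·Q = [[467,203],[203,264]]
Q^58 = (Q^29)² = [[233,136],[136,97]]
Q^116 = (Q^58)² = [[452,249],[249,203]]
Q^233 = (Q^116)²·Q = [[19,58],[58,474]]
F_233 mod 513 = Q^233[0][1] = 58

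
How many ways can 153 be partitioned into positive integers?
54770336324

p(n) counts ways to write n as a sum of positive integers (order ignored).
Euler's pentagonal recurrence: p(k) = p(k-1) + p(k-2) - p(k-5) - p(k-7) + p(k-12) + p(k-15) - ... (offsets j(3j∓1)/2, signs ++--, p(0)=1, p(<0)=0).
DP table for k = 0..152: p(0)=1, p(1)=1, p(2)=2, p(3)=3, p(4)=5, p(5)=7, p(6)=11, p(7)=15, p(8)=22, p(9)=30, p(10)=42, p(11)=56, p(12)=77, p(13)=101, p(14)=135, p(15)=176, p(16)=231, p(17)=297, p(18)=385, p(19)=490, p(20)=627, p(21)=792, p(22)=1002, p(23)=1255, p(24)=1575, p(25)=1958, p(26)=2436, p(27)=3010, p(28)=3718, p(29)=4565, p(30)=5604, p(31)=6842, p(32)=8349, p(33)=10143, p(34)=12310, p(35)=14883, p(36)=17977, p(37)=21637, p(38)=26015, p(39)=31185, p(40)=37338, p(41)=44583, p(42)=53174, p(43)=63261, p(44)=75175, p(45)=89134, p(46)=105558, p(47)=124754, p(48)=147273, p(49)=173525, p(50)=204226, p(51)=239943, p(52)=281589, p(53)=329931, p(54)=386155, p(55)=451276, p(56)=526823, p(57)=614154, p(58)=715220, p(59)=831820, p(60)=966467, p(61)=1121505, p(62)=1300156, p(63)=1505499, p(64)=1741630, p(65)=2012558, p(66)=2323520, p(67)=2679689, p(68)=3087735, p(69)=3554345, p(70)=4087968, p(71)=4697205, p(72)=5392783, p(73)=6185689, p(74)=7089500, p(75)=8118264, p(76)=9289091, p(77)=10619863, p(78)=12132164, p(79)=13848650, p(80)=15796476, p(81)=18004327, p(82)=20506255, p(83)=23338469, p(84)=26543660, p(85)=30167357, p(86)=34262962, p(87)=38887673, p(88)=44108109, p(89)=49995925, p(90)=56634173, p(91)=64112359, p(92)=72533807, p(93)=82010177, p(94)=92669720, p(95)=104651419, p(96)=118114304, p(97)=133230930, p(98)=150198136, p(99)=169229875, p(100)=190569292, p(101)=214481126, p(102)=241265379, p(103)=271248950, p(104)=304801365, p(105)=342325709, p(106)=384276336, p(107)=431149389, p(108)=483502844, p(109)=541946240, p(110)=607163746, p(111)=679903203, p(112)=761002156, p(113)=851376628, p(114)=952050665, p(115)=1064144451, p(116)=1188908248, p(117)=1327710076, p(118)=1482074143, p(119)=1653668665, p(120)=1844349560, p(121)=2056148051, p(122)=2291320912, p(123)=2552338241, p(124)=2841940500, p(125)=3163127352, p(126)=3519222692, p(127)=3913864295, p(128)=4351078600, p(129)=4835271870, p(130)=5371315400, p(131)=5964539504, p(132)=6620830889, p(133)=7346629512, p(134)=8149040695, p(135)=9035836076, p(136)=10015581680, p(137)=11097645016, p(138)=12292341831, p(139)=13610949895, p(140)=15065878135, p(141)=16670689208, p(142)=18440293320, p(143)=20390982757, p(144)=22540654445, p(145)=24908858009, p(146)=27517052599, p(147)=30388671978, p(148)=33549419497, p(149)=37027355200, p(150)=40853235313, p(151)=45060624582, p(152)=49686288421.
Final step: p(153) = p(152) + p(151) - p(148) - p(146) + p(141) + p(138) - p(131) - p(127) + p(118) + p(113) - p(102) - p(96) + p(83) + p(76) - p(61) - p(53) + p(36) + p(27) - p(8)
= 49686288421 + 45060624582 - 33549419497 - 27517052599 + 16670689208 + 12292341831 - 5964539504 - 3913864295 + 1482074143 + 851376628 - 241265379 - 118114304 + 23338469 + 9289091 - 1121505 - 329931 + 17977 + 3010 - 22
= 54770336324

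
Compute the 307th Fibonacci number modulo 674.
383

Matrix identity: Q^n = [[F_(n+1), F_n], [F_n, F_(n-1)]] with Q = [[1,1],[1,0]].
n = 307 = 100110011₂. Square-and-multiply, entries mod 674:
Q^1 = [[1,1],[1,0]]
Q^2 = (Q^1)² = [[2,1],[1,1]]
Q^4 = (Q^2)² = [[5,3],[3,2]]
Q^9 = (Q^4)²·Q = [[55,34],[34,21]]
Q^19 = (Q^9)²·Q = [[25,137],[137,562]]
Q^38 = (Q^19)² = [[522,213],[213,309]]
Q^76 = (Q^38)² = [[399,415],[415,658]]
Q^153 = (Q^76)²·Q = [[373,492],[492,555]]
Q^307 = (Q^153)²·Q = [[661,383],[383,278]]
F_307 mod 674 = Q^307[0][1] = 383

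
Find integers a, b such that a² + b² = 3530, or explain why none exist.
7² + 59² (a=7, b=59)

Factorization: 3530 = 2 × 5 × 353
By Fermat: n is sum of two squares iff every prime p ≡ 3 (mod 4) appears to even power.
All primes ≡ 3 (mod 4) appear to even power.
Search a = 0, 1, 2, … for 3530 - a² a perfect square: first hit at a = 7: 3530 - 49 = 3481 = 59².
3530 = 7² + 59² = 49 + 3481 ✓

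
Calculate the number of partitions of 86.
34262962

p(n) counts ways to write n as a sum of positive integers (order ignored).
Euler's pentagonal recurrence: p(k) = p(k-1) + p(k-2) - p(k-5) - p(k-7) + p(k-12) + p(k-15) - ... (offsets j(3j∓1)/2, signs ++--, p(0)=1, p(<0)=0).
DP table for k = 0..85: p(0)=1, p(1)=1, p(2)=2, p(3)=3, p(4)=5, p(5)=7, p(6)=11, p(7)=15, p(8)=22, p(9)=30, p(10)=42, p(11)=56, p(12)=77, p(13)=101, p(14)=135, p(15)=176, p(16)=231, p(17)=297, p(18)=385, p(19)=490, p(20)=627, p(21)=792, p(22)=1002, p(23)=1255, p(24)=1575, p(25)=1958, p(26)=2436, p(27)=3010, p(28)=3718, p(29)=4565, p(30)=5604, p(31)=6842, p(32)=8349, p(33)=10143, p(34)=12310, p(35)=14883, p(36)=17977, p(37)=21637, p(38)=26015, p(39)=31185, p(40)=37338, p(41)=44583, p(42)=53174, p(43)=63261, p(44)=75175, p(45)=89134, p(46)=105558, p(47)=124754, p(48)=147273, p(49)=173525, p(50)=204226, p(51)=239943, p(52)=281589, p(53)=329931, p(54)=386155, p(55)=451276, p(56)=526823, p(57)=614154, p(58)=715220, p(59)=831820, p(60)=966467, p(61)=1121505, p(62)=1300156, p(63)=1505499, p(64)=1741630, p(65)=2012558, p(66)=2323520, p(67)=2679689, p(68)=3087735, p(69)=3554345, p(70)=4087968, p(71)=4697205, p(72)=5392783, p(73)=6185689, p(74)=7089500, p(75)=8118264, p(76)=9289091, p(77)=10619863, p(78)=12132164, p(79)=13848650, p(80)=15796476, p(81)=18004327, p(82)=20506255, p(83)=23338469, p(84)=26543660, p(85)=30167357.
Final step: p(86) = p(85) + p(84) - p(81) - p(79) + p(74) + p(71) - p(64) - p(60) + p(51) + p(46) - p(35) - p(29) + p(16) + p(9)
= 30167357 + 26543660 - 18004327 - 13848650 + 7089500 + 4697205 - 1741630 - 966467 + 239943 + 105558 - 14883 - 4565 + 231 + 30
= 34262962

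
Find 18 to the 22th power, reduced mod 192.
0

Repeated squaring. Binary of 22 = 10110.
18^1 ≡ 18 (mod 192); 18^2 ≡ 132 (mod 192); 18^4 ≡ 144 (mod 192); 18^8 ≡ 0 (mod 192); 18^16 ≡ 0 (mod 192)
18^22 = 18^2 × 18^4 × 18^16 ≡ 0 (mod 192)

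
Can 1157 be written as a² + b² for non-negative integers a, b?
1² + 34² (a=1, b=34)

Factorization: 1157 = 13 × 89
By Fermat: n is sum of two squares iff every prime p ≡ 3 (mod 4) appears to even power.
All primes ≡ 3 (mod 4) appear to even power.
Search a = 0, 1, 2, … for 1157 - a² a perfect square: first hit at a = 1: 1157 - 1 = 1156 = 34².
1157 = 1² + 34² = 1 + 1156 ✓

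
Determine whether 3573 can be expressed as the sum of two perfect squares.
18² + 57² (a=18, b=57)

Factorization: 3573 = 3^2 × 397
By Fermat: n is sum of two squares iff every prime p ≡ 3 (mod 4) appears to even power.
All primes ≡ 3 (mod 4) appear to even power.
Search a = 0, 1, 2, … for 3573 - a² a perfect square: first hit at a = 18: 3573 - 324 = 3249 = 57².
3573 = 18² + 57² = 324 + 3249 ✓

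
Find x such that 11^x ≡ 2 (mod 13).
7

Baby-step giant-step with step n = ⌈√13⌉ = 4.
Baby steps 11^j mod 13 (j:value) for j=0..3: 0:1, 1:11, 2:4, 3:5.
Giant-step multiplier: 11^(-4) ≡ 11^(12-4) = 11^8 ≡ 9 (mod 13).
Giant steps γ_i = 2·9^i mod 13: γ_0=2, γ_1=5 (in table at j=3).
x = i·n + j = 1·4 + 3 = 7.
Check: 11^7 ≡ 2 (mod 13).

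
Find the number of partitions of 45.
89134

p(n) counts ways to write n as a sum of positive integers (order ignored).
Euler's pentagonal recurrence: p(k) = p(k-1) + p(k-2) - p(k-5) - p(k-7) + p(k-12) + p(k-15) - ... (offsets j(3j∓1)/2, signs ++--, p(0)=1, p(<0)=0).
DP table for k = 0..44: p(0)=1, p(1)=1, p(2)=2, p(3)=3, p(4)=5, p(5)=7, p(6)=11, p(7)=15, p(8)=22, p(9)=30, p(10)=42, p(11)=56, p(12)=77, p(13)=101, p(14)=135, p(15)=176, p(16)=231, p(17)=297, p(18)=385, p(19)=490, p(20)=627, p(21)=792, p(22)=1002, p(23)=1255, p(24)=1575, p(25)=1958, p(26)=2436, p(27)=3010, p(28)=3718, p(29)=4565, p(30)=5604, p(31)=6842, p(32)=8349, p(33)=10143, p(34)=12310, p(35)=14883, p(36)=17977, p(37)=21637, p(38)=26015, p(39)=31185, p(40)=37338, p(41)=44583, p(42)=53174, p(43)=63261, p(44)=75175.
Final step: p(45) = p(44) + p(43) - p(40) - p(38) + p(33) + p(30) - p(23) - p(19) + p(10) + p(5)
= 75175 + 63261 - 37338 - 26015 + 10143 + 5604 - 1255 - 490 + 42 + 7
= 89134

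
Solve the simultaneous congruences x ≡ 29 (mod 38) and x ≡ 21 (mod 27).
561

Using Chinese Remainder Theorem:
M = 38 × 27 = 1026
M1 = 27, M2 = 38
y1 = 27^(-1) mod 38 = 31
y2 = 38^(-1) mod 27 = 5
x = (29×27×31 + 21×38×5) mod 1026 = 561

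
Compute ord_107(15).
106

107 is prime, so ord(15) divides φ(107) = 106.
Divisors of 106: 1, 2, 53, 106.
Repeated squaring: 15^1 ≡ 15, 15^2 ≡ 11, 15^4 ≡ 14, 15^8 ≡ 89, 15^16 ≡ 3, 15^32 ≡ 9, 15^64 ≡ 81 (mod 107).
Test 15^d mod 107 for each divisor d in increasing order:
15^1 ≡ 15
15^2 ≡ 11
15^53 = 15^32·15^16·15^4·15^1 ≡ 106
15^106 = 15^64·15^32·15^8·15^2 ≡ 1  ← first divisor giving 1
The order is 106.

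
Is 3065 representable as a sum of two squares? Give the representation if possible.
16² + 53² (a=16, b=53)

Factorization: 3065 = 5 × 613
By Fermat: n is sum of two squares iff every prime p ≡ 3 (mod 4) appears to even power.
All primes ≡ 3 (mod 4) appear to even power.
Search a = 0, 1, 2, … for 3065 - a² a perfect square: first hit at a = 16: 3065 - 256 = 2809 = 53².
3065 = 16² + 53² = 256 + 2809 ✓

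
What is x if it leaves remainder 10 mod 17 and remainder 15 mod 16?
95

Using Chinese Remainder Theorem:
M = 17 × 16 = 272
M1 = 16, M2 = 17
y1 = 16^(-1) mod 17 = 16
y2 = 17^(-1) mod 16 = 1
x = (10×16×16 + 15×17×1) mod 272 = 95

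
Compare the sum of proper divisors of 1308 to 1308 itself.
abundant

Proper divisors of 1308: sum = 1 + 2 + 3 + 4 + 6 + 12 + 109 + 218 + 327 + 436 + 654 = 1772
Since 1772 > 1308, 1308 is abundant.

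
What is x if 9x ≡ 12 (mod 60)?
x ≡ 8 (mod 20)

gcd(9, 60) = 3, which divides 12, so solutions exist.
Divide through by 3: 3x ≡ 4 (mod 20).
Find 3^(-1) mod 20 by the extended Euclidean algorithm:
20 = 6 × 3 + 2  ⟹  2 = (1)·20 + (-6)·3
3 = 1 × 2 + 1  ⟹  1 = (-1)·20 + (7)·3
So (7)·3 ≡ 1 (mod 20), i.e. 3^(-1) ≡ 7 (mod 20).
x ≡ 7 × 4 = 28 ≡ 8 (mod 20).
Check: 9 × 8 = 72 ≡ 12 (mod 60).
x ≡ 8 (mod 20), giving 3 solutions mod 60.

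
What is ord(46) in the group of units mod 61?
30

61 is prime, so ord(46) divides φ(61) = 60.
Divisors of 60: 1, 2, 3, 4, 5, 6, 10, 12, 15, 20, 30, 60.
Repeated squaring: 46^1 ≡ 46, 46^2 ≡ 42, 46^4 ≡ 56, 46^8 ≡ 25, 46^16 ≡ 15, 46^32 ≡ 42 (mod 61).
Test 46^d mod 61 for each divisor d in increasing order:
46^1 ≡ 46
46^2 ≡ 42
46^3 = 46^2·46^1 ≡ 41
46^4 ≡ 56
46^5 = 46^4·46^1 ≡ 14
46^6 = 46^4·46^2 ≡ 34
46^10 = 46^8·46^2 ≡ 13
46^12 = 46^8·46^4 ≡ 58
46^15 = 46^8·46^4·46^2·46^1 ≡ 60
46^20 = 46^16·46^4 ≡ 47
46^30 = 46^16·46^8·46^4·46^2 ≡ 1  ← first divisor giving 1
The order is 30.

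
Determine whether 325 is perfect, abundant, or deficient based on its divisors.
deficient

Proper divisors of 325: sum = 1 + 5 + 13 + 25 + 65 = 109
Since 109 < 325, 325 is deficient.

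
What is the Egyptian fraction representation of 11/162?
1/15 + 1/810

Greedy algorithm:
11/162: ceiling(162/11) = 15, use 1/15
1/810: ceiling(810/1) = 810, use 1/810
Result: 11/162 = 1/15 + 1/810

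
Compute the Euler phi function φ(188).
92

188 = 2^2 × 47
φ(n) = n × ∏(1 - 1/p) for each prime p dividing n
φ(188) = 188 × (1 - 1/2) × (1 - 1/47) = 92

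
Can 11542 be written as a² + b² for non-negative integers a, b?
Not possible

Factorization: 11542 = 2 × 29 × 199
By Fermat: n is sum of two squares iff every prime p ≡ 3 (mod 4) appears to even power.
Prime(s) ≡ 3 (mod 4) with odd exponent: [(199, 1)]
Therefore 11542 cannot be expressed as a² + b².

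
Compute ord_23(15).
22

23 is prime, so ord(15) divides φ(23) = 22.
Divisors of 22: 1, 2, 11, 22.
Repeated squaring: 15^1 ≡ 15, 15^2 ≡ 18, 15^4 ≡ 2, 15^8 ≡ 4, 15^16 ≡ 16 (mod 23).
Test 15^d mod 23 for each divisor d in increasing order:
15^1 ≡ 15
15^2 ≡ 18
15^11 = 15^8·15^2·15^1 ≡ 22
15^22 = 15^16·15^4·15^2 ≡ 1  ← first divisor giving 1
The order is 22.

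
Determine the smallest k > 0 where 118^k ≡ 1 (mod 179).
178

179 is prime, so ord(118) divides φ(179) = 178.
Divisors of 178: 1, 2, 89, 178.
Repeated squaring: 118^1 ≡ 118, 118^2 ≡ 141, 118^4 ≡ 12, 118^8 ≡ 144, 118^16 ≡ 151, 118^32 ≡ 68, 118^64 ≡ 149, 118^128 ≡ 5 (mod 179).
Test 118^d mod 179 for each divisor d in increasing order:
118^1 ≡ 118
118^2 ≡ 141
118^89 = 118^64·118^16·118^8·118^1 ≡ 178
118^178 = 118^128·118^32·118^16·118^2 ≡ 1  ← first divisor giving 1
The order is 178.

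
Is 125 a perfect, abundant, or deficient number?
deficient

Proper divisors of 125: sum = 1 + 5 + 25 = 31
Since 31 < 125, 125 is deficient.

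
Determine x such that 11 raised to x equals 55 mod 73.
56

Baby-step giant-step with step n = ⌈√73⌉ = 9.
Baby steps 11^j mod 73 (j:value) for j=0..8: 0:1, 1:11, 2:48, 3:17, 4:41, 5:13, 6:70, 7:40, 8:2.
Giant-step multiplier: 11^(-9) ≡ 11^(72-9) = 11^63 ≡ 10 (mod 73).
Giant steps γ_i = 55·10^i mod 73: γ_0=55, γ_1=39, γ_2=25, γ_3=31, γ_4=18, γ_5=34, γ_6=48 (in table at j=2).
x = i·n + j = 6·9 + 2 = 56.
Check: 11^56 ≡ 55 (mod 73).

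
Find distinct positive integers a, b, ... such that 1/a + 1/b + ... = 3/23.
1/8 + 1/184

Greedy algorithm:
3/23: ceiling(23/3) = 8, use 1/8
1/184: ceiling(184/1) = 184, use 1/184
Result: 3/23 = 1/8 + 1/184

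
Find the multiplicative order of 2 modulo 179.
178

179 is prime, so ord(2) divides φ(179) = 178.
Divisors of 178: 1, 2, 89, 178.
Repeated squaring: 2^1 ≡ 2, 2^2 ≡ 4, 2^4 ≡ 16, 2^8 ≡ 77, 2^16 ≡ 22, 2^32 ≡ 126, 2^64 ≡ 124, 2^128 ≡ 161 (mod 179).
Test 2^d mod 179 for each divisor d in increasing order:
2^1 ≡ 2
2^2 ≡ 4
2^89 = 2^64·2^16·2^8·2^1 ≡ 178
2^178 = 2^128·2^32·2^16·2^2 ≡ 1  ← first divisor giving 1
The order is 178.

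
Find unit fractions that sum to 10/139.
1/14 + 1/1946

Greedy algorithm:
10/139: ceiling(139/10) = 14, use 1/14
1/1946: ceiling(1946/1) = 1946, use 1/1946
Result: 10/139 = 1/14 + 1/1946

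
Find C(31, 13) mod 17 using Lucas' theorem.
14

Using Lucas' theorem:
Write n=31 and k=13 in base 17:
n in base 17: [1, 14]
k in base 17: [0, 13]
C(31,13) mod 17 = ∏ C(n_i, k_i) mod 17
Digit binomials (mod 17): C(1,0) = 1; C(14,13) = 14
Product: 1 × 14 = 14 ≡ 14 (mod 17)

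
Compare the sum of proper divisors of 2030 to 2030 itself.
abundant

Proper divisors of 2030: sum = 1 + 2 + 5 + 7 + 10 + 14 + 29 + 35 + 58 + 70 + 145 + 203 + 290 + 406 + 1015 = 2290
Since 2290 > 2030, 2030 is abundant.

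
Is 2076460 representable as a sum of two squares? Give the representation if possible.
Not possible

Factorization: 2076460 = 2^2 × 5 × 47^3
By Fermat: n is sum of two squares iff every prime p ≡ 3 (mod 4) appears to even power.
Prime(s) ≡ 3 (mod 4) with odd exponent: [(47, 3)]
Therefore 2076460 cannot be expressed as a² + b².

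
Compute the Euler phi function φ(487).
486

487 = 487
φ(n) = n × ∏(1 - 1/p) for each prime p dividing n
φ(487) = 487 × (1 - 1/487) = 486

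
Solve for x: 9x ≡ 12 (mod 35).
x ≡ 13 (mod 35)

gcd(9, 35) = 1, which divides 12, so solutions exist.
Find 9^(-1) mod 35 by the extended Euclidean algorithm:
35 = 3 × 9 + 8  ⟹  8 = (1)·35 + (-3)·9
9 = 1 × 8 + 1  ⟹  1 = (-1)·35 + (4)·9
So (4)·9 ≡ 1 (mod 35), i.e. 9^(-1) ≡ 4 (mod 35).
x ≡ 4 × 12 = 48 ≡ 13 (mod 35).
Check: 9 × 13 = 117 ≡ 12 (mod 35).
Unique solution: x ≡ 13 (mod 35)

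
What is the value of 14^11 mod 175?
14

Repeated squaring. Binary of 11 = 1011.
14^1 ≡ 14 (mod 175); 14^2 ≡ 21 (mod 175); 14^4 ≡ 91 (mod 175); 14^8 ≡ 56 (mod 175)
14^11 = 14^1 × 14^2 × 14^8 ≡ 14 (mod 175)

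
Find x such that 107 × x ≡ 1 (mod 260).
243

gcd(107, 260) = 1, so the inverse exists.
Extended Euclidean algorithm on (260, 107):
260 = 2 × 107 + 46  ⟹  46 = (1)·260 + (-2)·107
107 = 2 × 46 + 15  ⟹  15 = (-2)·260 + (5)·107
46 = 3 × 15 + 1  ⟹  1 = (7)·260 + (-17)·107
So (-17)·107 ≡ 1 (mod 260), i.e. 107^(-1) ≡ -17 ≡ 243 (mod 260).
Check: 107 × 243 = 26001 ≡ 1 (mod 260)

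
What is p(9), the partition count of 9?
30

p(n) counts ways to write n as a sum of positive integers (order ignored).
Examples: 9; 8 + 1; 7 + 2; 7 + 1 + 1; 6 + 3; ... (30 total)
p(9) = 30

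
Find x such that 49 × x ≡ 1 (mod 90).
79

gcd(49, 90) = 1, so the inverse exists.
Extended Euclidean algorithm on (90, 49):
90 = 1 × 49 + 41  ⟹  41 = (1)·90 + (-1)·49
49 = 1 × 41 + 8  ⟹  8 = (-1)·90 + (2)·49
41 = 5 × 8 + 1  ⟹  1 = (6)·90 + (-11)·49
So (-11)·49 ≡ 1 (mod 90), i.e. 49^(-1) ≡ -11 ≡ 79 (mod 90).
Check: 49 × 79 = 3871 ≡ 1 (mod 90)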